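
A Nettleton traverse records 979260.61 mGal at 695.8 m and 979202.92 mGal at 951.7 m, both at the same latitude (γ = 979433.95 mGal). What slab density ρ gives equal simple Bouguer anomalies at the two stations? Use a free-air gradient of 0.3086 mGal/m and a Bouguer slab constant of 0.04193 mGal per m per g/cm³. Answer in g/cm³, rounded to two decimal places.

1.98

Δg_obs = 979202.92 − 979260.61 = -57.69 mGal over Δh = 951.7 − 695.8 = 255.9 m
Equal Bouguer anomalies ⇒ Δg_obs + (0.3086 − 0.04193ρ)·Δh = 0
0.3086 − 0.04193ρ = −Δg_obs/Δh = 0.22544
ρ = (0.3086 − 0.22544) / 0.04193 = 1.98 g/cm³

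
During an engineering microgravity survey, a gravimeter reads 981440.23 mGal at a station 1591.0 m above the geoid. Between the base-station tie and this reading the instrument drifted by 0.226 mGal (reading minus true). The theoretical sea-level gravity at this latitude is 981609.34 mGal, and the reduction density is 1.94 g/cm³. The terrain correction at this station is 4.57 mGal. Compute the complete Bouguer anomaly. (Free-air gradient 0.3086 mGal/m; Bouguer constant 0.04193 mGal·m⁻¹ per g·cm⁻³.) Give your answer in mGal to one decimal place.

Drift-corrected reading = 981440.23 − (0.226) = 981440.004 mGal
Free-air correction = 0.3086 × 1591.0 = 490.98 mGal
Free-air anomaly = 981440.004 − 981609.34 + (490.98) = 321.644 mGal
Bouguer slab correction = 0.04193 × 1.94 × 1591.0 = 129.42 mGal
Simple Bouguer anomaly = 321.644 − (129.42) = 192.224 mGal
Complete Bouguer anomaly = 192.224 + 4.57 = 196.794 mGal

196.8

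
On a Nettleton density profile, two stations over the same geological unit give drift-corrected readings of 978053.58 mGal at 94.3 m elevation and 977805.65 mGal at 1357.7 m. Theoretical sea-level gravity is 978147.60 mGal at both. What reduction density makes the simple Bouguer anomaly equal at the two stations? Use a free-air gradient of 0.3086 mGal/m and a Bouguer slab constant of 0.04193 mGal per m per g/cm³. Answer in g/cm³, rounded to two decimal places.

Δg_obs = 977805.65 − 978053.58 = -247.93 mGal over Δh = 1357.7 − 94.3 = 1263.4 m
Equal Bouguer anomalies ⇒ Δg_obs + (0.3086 − 0.04193ρ)·Δh = 0
0.3086 − 0.04193ρ = −Δg_obs/Δh = 0.19624
ρ = (0.3086 − 0.19624) / 0.04193 = 2.68 g/cm³

2.68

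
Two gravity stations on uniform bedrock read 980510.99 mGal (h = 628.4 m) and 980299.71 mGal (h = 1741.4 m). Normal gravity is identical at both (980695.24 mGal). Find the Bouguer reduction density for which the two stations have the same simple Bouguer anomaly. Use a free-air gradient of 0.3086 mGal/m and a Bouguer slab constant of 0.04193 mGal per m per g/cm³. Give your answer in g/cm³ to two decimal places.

Δg_obs = 980299.71 − 980510.99 = -211.28 mGal over Δh = 1741.4 − 628.4 = 1113.0 m
Equal Bouguer anomalies ⇒ Δg_obs + (0.3086 − 0.04193ρ)·Δh = 0
0.3086 − 0.04193ρ = −Δg_obs/Δh = 0.18983
ρ = (0.3086 − 0.18983) / 0.04193 = 2.83 g/cm³

2.83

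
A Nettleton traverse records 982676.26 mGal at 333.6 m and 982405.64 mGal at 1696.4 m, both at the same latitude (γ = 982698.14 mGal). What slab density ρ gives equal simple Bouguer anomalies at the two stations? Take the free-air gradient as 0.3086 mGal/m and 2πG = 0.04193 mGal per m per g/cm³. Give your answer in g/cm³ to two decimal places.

2.62

Δg_obs = 982405.64 − 982676.26 = -270.62 mGal over Δh = 1696.4 − 333.6 = 1362.8 m
Equal Bouguer anomalies ⇒ Δg_obs + (0.3086 − 0.04193ρ)·Δh = 0
0.3086 − 0.04193ρ = −Δg_obs/Δh = 0.19858
ρ = (0.3086 − 0.19858) / 0.04193 = 2.62 g/cm³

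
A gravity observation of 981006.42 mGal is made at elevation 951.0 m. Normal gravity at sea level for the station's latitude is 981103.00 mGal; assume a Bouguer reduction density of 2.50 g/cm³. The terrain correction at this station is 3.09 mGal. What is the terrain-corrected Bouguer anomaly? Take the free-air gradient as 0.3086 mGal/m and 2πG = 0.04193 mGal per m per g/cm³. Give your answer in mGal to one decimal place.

100.3

Free-air correction = 0.3086 × 951.0 = 293.48 mGal
Free-air anomaly = 981006.42 − 981103.00 + (293.48) = 196.90 mGal
Bouguer slab correction = 0.04193 × 2.50 × 951.0 = 99.69 mGal
Simple Bouguer anomaly = 196.90 − (99.69) = 97.21 mGal
Complete Bouguer anomaly = 97.21 + 3.09 = 100.30 mGal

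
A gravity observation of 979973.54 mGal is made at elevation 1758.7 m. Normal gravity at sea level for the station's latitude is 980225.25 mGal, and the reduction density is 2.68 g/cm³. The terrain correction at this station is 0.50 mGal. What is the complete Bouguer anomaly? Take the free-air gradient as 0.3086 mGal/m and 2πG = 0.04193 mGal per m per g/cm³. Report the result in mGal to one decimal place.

Free-air correction = 0.3086 × 1758.7 = 542.73 mGal
Free-air anomaly = 979973.54 − 980225.25 + (542.73) = 291.02 mGal
Bouguer slab correction = 0.04193 × 2.68 × 1758.7 = 197.63 mGal
Simple Bouguer anomaly = 291.02 − (197.63) = 93.39 mGal
Complete Bouguer anomaly = 93.39 + 0.50 = 93.89 mGal

93.9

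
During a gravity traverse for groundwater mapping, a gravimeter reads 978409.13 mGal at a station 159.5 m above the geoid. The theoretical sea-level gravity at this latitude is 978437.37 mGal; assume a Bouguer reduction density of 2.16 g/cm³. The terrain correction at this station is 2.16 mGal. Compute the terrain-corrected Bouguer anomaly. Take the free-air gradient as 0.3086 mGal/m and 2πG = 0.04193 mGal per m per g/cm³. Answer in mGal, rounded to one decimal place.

Free-air correction = 0.3086 × 159.5 = 49.22 mGal
Free-air anomaly = 978409.13 − 978437.37 + (49.22) = 20.98 mGal
Bouguer slab correction = 0.04193 × 2.16 × 159.5 = 14.45 mGal
Simple Bouguer anomaly = 20.98 − (14.45) = 6.53 mGal
Complete Bouguer anomaly = 6.53 + 2.16 = 8.69 mGal

8.7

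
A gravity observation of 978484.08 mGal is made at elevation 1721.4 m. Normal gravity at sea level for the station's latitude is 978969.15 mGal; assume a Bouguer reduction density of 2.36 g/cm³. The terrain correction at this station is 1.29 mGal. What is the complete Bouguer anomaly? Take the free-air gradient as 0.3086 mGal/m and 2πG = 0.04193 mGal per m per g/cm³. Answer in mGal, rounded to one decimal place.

Free-air correction = 0.3086 × 1721.4 = 531.22 mGal
Free-air anomaly = 978484.08 − 978969.15 + (531.22) = 46.15 mGal
Bouguer slab correction = 0.04193 × 2.36 × 1721.4 = 170.34 mGal
Simple Bouguer anomaly = 46.15 − (170.34) = -124.19 mGal
Complete Bouguer anomaly = -124.19 + 1.29 = -122.90 mGal

-122.9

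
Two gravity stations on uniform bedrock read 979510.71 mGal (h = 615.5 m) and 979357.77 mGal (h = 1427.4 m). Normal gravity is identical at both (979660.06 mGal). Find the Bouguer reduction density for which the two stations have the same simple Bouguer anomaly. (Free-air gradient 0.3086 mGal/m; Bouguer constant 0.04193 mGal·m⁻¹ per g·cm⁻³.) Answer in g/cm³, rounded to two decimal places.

Δg_obs = 979357.77 − 979510.71 = -152.94 mGal over Δh = 1427.4 − 615.5 = 811.9 m
Equal Bouguer anomalies ⇒ Δg_obs + (0.3086 − 0.04193ρ)·Δh = 0
0.3086 − 0.04193ρ = −Δg_obs/Δh = 0.18837
ρ = (0.3086 − 0.18837) / 0.04193 = 2.87 g/cm³

2.87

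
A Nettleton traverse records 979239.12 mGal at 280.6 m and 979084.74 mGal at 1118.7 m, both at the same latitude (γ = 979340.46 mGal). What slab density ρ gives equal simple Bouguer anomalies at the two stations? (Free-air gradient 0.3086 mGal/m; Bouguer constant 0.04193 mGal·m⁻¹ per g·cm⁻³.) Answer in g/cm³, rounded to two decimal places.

2.97

Δg_obs = 979084.74 − 979239.12 = -154.38 mGal over Δh = 1118.7 − 280.6 = 838.1 m
Equal Bouguer anomalies ⇒ Δg_obs + (0.3086 − 0.04193ρ)·Δh = 0
0.3086 − 0.04193ρ = −Δg_obs/Δh = 0.18420
ρ = (0.3086 − 0.18420) / 0.04193 = 2.97 g/cm³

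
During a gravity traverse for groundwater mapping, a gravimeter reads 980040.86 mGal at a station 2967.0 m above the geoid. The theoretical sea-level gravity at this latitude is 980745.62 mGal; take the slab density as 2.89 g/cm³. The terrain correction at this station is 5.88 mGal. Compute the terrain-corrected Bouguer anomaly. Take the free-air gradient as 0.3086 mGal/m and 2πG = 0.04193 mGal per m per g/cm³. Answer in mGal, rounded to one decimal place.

-142.8

Free-air correction = 0.3086 × 2967.0 = 915.62 mGal
Free-air anomaly = 980040.86 − 980745.62 + (915.62) = 210.86 mGal
Bouguer slab correction = 0.04193 × 2.89 × 2967.0 = 359.53 mGal
Simple Bouguer anomaly = 210.86 − (359.53) = -148.67 mGal
Complete Bouguer anomaly = -148.67 + 5.88 = -142.79 mGal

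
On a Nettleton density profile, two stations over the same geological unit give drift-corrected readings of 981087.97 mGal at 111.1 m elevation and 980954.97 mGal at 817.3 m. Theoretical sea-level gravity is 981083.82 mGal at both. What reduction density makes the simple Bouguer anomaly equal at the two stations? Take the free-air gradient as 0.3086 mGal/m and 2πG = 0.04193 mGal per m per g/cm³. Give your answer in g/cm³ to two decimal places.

Δg_obs = 980954.97 − 981087.97 = -133.00 mGal over Δh = 817.3 − 111.1 = 706.2 m
Equal Bouguer anomalies ⇒ Δg_obs + (0.3086 − 0.04193ρ)·Δh = 0
0.3086 − 0.04193ρ = −Δg_obs/Δh = 0.18833
ρ = (0.3086 − 0.18833) / 0.04193 = 2.87 g/cm³

2.87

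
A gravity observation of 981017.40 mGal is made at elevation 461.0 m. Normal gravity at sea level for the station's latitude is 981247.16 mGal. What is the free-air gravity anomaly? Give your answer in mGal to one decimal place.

-87.5

Free-air correction = 0.3086 × 461.0 = 142.26 mGal
Free-air anomaly = 981017.40 − 981247.16 + (142.26) = -87.50 mGal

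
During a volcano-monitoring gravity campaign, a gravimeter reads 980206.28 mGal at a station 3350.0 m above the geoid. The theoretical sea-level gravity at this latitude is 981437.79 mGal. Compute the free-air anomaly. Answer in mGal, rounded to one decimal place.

-197.7

Free-air correction = 0.3086 × 3350.0 = 1033.81 mGal
Free-air anomaly = 980206.28 − 981437.79 + (1033.81) = -197.70 mGal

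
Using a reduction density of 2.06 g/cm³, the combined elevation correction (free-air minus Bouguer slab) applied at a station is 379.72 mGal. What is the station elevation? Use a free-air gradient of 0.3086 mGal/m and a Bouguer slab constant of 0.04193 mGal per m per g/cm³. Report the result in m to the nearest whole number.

1709

Combined gradient = 0.3086 − 0.04193 × 2.06 = 0.2222242 mGal/m
h = 379.72 / 0.2222242 = 1708.72 m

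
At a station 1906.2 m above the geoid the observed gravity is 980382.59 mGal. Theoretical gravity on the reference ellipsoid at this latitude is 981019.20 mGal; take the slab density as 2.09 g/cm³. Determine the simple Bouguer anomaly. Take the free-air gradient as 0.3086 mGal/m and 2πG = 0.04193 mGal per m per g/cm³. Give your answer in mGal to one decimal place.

Free-air correction = 0.3086 × 1906.2 = 588.25 mGal
Free-air anomaly = 980382.59 − 981019.20 + (588.25) = -48.36 mGal
Bouguer slab correction = 0.04193 × 2.09 × 1906.2 = 167.05 mGal
Simple Bouguer anomaly = -48.36 − (167.05) = -215.41 mGal

-215.4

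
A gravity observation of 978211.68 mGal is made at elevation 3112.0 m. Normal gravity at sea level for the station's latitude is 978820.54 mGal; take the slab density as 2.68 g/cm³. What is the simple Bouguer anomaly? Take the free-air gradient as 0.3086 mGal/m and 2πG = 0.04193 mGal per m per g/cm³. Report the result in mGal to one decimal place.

Free-air correction = 0.3086 × 3112.0 = 960.36 mGal
Free-air anomaly = 978211.68 − 978820.54 + (960.36) = 351.50 mGal
Bouguer slab correction = 0.04193 × 2.68 × 3112.0 = 349.70 mGal
Simple Bouguer anomaly = 351.50 − (349.70) = 1.80 mGal

1.8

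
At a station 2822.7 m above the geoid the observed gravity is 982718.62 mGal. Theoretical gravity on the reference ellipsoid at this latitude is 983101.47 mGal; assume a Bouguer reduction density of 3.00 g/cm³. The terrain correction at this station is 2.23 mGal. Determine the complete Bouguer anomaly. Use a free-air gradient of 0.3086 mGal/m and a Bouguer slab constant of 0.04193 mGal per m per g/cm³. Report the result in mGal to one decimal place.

135.4

Free-air correction = 0.3086 × 2822.7 = 871.09 mGal
Free-air anomaly = 982718.62 − 983101.47 + (871.09) = 488.24 mGal
Bouguer slab correction = 0.04193 × 3.00 × 2822.7 = 355.07 mGal
Simple Bouguer anomaly = 488.24 − (355.07) = 133.17 mGal
Complete Bouguer anomaly = 133.17 + 2.23 = 135.40 mGal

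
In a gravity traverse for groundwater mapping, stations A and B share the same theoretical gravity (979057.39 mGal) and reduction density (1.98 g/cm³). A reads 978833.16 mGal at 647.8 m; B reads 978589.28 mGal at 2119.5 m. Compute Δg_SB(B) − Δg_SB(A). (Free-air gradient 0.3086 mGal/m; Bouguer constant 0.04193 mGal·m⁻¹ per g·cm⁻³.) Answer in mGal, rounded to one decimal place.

Δg_SB(A) = 978833.16 − 979057.39 + 0.3086×647.8 − 0.04193×1.98×647.8 = -78.10 mGal
Δg_SB(B) = 978589.28 − 979057.39 + 0.3086×2119.5 − 0.04193×1.98×2119.5 = 10.00 mGal
Difference = 10.00 − (-78.10) = 88.10 mGal

88.1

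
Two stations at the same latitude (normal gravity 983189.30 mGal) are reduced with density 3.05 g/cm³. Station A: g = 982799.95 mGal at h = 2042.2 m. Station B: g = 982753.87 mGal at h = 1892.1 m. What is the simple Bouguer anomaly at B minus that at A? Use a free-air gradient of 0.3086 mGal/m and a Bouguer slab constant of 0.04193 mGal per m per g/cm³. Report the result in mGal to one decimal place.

Δg_SB(A) = 982799.95 − 983189.30 + 0.3086×2042.2 − 0.04193×3.05×2042.2 = -20.30 mGal
Δg_SB(B) = 982753.87 − 983189.30 + 0.3086×1892.1 − 0.04193×3.05×1892.1 = -93.50 mGal
Difference = -93.50 − (-20.30) = -73.20 mGal

-73.2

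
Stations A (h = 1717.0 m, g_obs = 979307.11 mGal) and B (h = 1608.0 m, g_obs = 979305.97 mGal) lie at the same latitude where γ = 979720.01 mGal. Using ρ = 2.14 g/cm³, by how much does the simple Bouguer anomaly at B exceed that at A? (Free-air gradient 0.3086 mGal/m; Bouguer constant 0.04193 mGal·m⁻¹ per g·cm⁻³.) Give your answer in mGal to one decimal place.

-25.0

Δg_SB(A) = 979307.11 − 979720.01 + 0.3086×1717.0 − 0.04193×2.14×1717.0 = -37.10 mGal
Δg_SB(B) = 979305.97 − 979720.01 + 0.3086×1608.0 − 0.04193×2.14×1608.0 = -62.10 mGal
Difference = -62.10 − (-37.10) = -25.00 mGal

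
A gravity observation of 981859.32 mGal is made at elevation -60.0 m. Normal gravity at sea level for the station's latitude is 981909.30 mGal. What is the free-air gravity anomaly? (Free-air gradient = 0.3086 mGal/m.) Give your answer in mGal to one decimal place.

-68.5

Free-air correction = 0.3086 × -60.0 = -18.52 mGal
Free-air anomaly = 981859.32 − 981909.30 + (-18.52) = -68.50 mGal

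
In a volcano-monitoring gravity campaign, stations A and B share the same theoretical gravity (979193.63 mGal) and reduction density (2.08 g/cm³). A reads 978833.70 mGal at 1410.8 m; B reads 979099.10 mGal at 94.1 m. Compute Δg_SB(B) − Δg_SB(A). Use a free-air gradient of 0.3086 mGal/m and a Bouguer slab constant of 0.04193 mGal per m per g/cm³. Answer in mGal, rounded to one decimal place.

-26.1

Δg_SB(A) = 978833.70 − 979193.63 + 0.3086×1410.8 − 0.04193×2.08×1410.8 = -47.60 mGal
Δg_SB(B) = 979099.10 − 979193.63 + 0.3086×94.1 − 0.04193×2.08×94.1 = -73.70 mGal
Difference = -73.70 − (-47.60) = -26.10 mGal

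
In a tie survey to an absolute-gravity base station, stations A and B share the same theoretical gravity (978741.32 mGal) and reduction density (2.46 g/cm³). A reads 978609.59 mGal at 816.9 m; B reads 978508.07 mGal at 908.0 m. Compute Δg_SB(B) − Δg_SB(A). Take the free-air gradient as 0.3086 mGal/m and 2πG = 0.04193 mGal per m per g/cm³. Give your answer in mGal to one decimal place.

Δg_SB(A) = 978609.59 − 978741.32 + 0.3086×816.9 − 0.04193×2.46×816.9 = 36.10 mGal
Δg_SB(B) = 978508.07 − 978741.32 + 0.3086×908.0 − 0.04193×2.46×908.0 = -46.70 mGal
Difference = -46.70 − (36.10) = -82.80 mGal

-82.8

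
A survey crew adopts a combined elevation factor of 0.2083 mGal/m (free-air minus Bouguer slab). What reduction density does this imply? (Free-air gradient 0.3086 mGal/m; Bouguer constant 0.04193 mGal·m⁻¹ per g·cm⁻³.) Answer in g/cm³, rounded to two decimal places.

2.39

0.2083 = 0.3086 − 0.04193 × ρ
ρ = (0.3086 − 0.2083) / 0.04193 = 2.39 g/cm³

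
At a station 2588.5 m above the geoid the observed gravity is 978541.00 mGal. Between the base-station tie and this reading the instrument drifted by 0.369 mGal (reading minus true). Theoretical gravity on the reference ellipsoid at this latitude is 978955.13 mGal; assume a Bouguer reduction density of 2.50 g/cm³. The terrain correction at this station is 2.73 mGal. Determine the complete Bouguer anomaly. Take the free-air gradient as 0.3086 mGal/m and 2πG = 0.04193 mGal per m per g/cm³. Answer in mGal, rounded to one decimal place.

Drift-corrected reading = 978541.00 − (0.369) = 978540.631 mGal
Free-air correction = 0.3086 × 2588.5 = 798.81 mGal
Free-air anomaly = 978540.631 − 978955.13 + (798.81) = 384.311 mGal
Bouguer slab correction = 0.04193 × 2.50 × 2588.5 = 271.34 mGal
Simple Bouguer anomaly = 384.311 − (271.34) = 112.971 mGal
Complete Bouguer anomaly = 112.971 + 2.73 = 115.701 mGal

115.7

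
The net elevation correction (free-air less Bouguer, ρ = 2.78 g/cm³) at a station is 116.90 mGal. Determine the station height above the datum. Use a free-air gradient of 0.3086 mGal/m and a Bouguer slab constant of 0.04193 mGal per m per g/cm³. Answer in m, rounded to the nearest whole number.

Combined gradient = 0.3086 − 0.04193 × 2.78 = 0.1920346 mGal/m
h = 116.90 / 0.1920346 = 608.74 m

609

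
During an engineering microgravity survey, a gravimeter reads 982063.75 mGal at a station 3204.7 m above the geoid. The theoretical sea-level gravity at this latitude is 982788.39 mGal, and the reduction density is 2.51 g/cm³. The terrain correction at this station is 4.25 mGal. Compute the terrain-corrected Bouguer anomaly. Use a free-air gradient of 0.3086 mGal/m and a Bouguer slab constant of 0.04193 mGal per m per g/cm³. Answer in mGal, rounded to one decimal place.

-68.7

Free-air correction = 0.3086 × 3204.7 = 988.97 mGal
Free-air anomaly = 982063.75 − 982788.39 + (988.97) = 264.33 mGal
Bouguer slab correction = 0.04193 × 2.51 × 3204.7 = 337.28 mGal
Simple Bouguer anomaly = 264.33 − (337.28) = -72.95 mGal
Complete Bouguer anomaly = -72.95 + 4.25 = -68.70 mGal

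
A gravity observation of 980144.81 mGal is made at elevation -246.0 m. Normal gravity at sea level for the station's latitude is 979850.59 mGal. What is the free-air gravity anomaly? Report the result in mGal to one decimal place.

218.3

Free-air correction = 0.3086 × -246.0 = -75.92 mGal
Free-air anomaly = 980144.81 − 979850.59 + (-75.92) = 218.30 mGal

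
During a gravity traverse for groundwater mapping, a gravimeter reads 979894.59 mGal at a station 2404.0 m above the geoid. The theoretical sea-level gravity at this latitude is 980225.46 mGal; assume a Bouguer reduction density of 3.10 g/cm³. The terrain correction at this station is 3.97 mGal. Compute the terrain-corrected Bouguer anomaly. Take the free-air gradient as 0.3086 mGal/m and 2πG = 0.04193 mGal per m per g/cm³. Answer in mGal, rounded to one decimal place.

102.5

Free-air correction = 0.3086 × 2404.0 = 741.87 mGal
Free-air anomaly = 979894.59 − 980225.46 + (741.87) = 411.00 mGal
Bouguer slab correction = 0.04193 × 3.10 × 2404.0 = 312.48 mGal
Simple Bouguer anomaly = 411.00 − (312.48) = 98.52 mGal
Complete Bouguer anomaly = 98.52 + 3.97 = 102.49 mGal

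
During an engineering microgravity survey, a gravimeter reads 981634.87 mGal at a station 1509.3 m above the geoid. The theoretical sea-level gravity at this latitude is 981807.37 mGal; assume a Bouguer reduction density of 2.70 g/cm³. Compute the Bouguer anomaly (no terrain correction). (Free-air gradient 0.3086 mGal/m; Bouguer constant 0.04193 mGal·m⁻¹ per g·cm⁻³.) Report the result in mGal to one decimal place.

122.4

Free-air correction = 0.3086 × 1509.3 = 465.77 mGal
Free-air anomaly = 981634.87 − 981807.37 + (465.77) = 293.27 mGal
Bouguer slab correction = 0.04193 × 2.70 × 1509.3 = 170.87 mGal
Simple Bouguer anomaly = 293.27 − (170.87) = 122.40 mGal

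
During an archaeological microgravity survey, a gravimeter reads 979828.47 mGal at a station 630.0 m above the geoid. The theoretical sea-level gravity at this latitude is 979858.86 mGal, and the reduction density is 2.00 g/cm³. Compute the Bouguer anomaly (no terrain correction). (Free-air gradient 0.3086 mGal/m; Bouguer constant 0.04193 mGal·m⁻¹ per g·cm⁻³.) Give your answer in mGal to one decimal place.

111.2

Free-air correction = 0.3086 × 630.0 = 194.42 mGal
Free-air anomaly = 979828.47 − 979858.86 + (194.42) = 164.03 mGal
Bouguer slab correction = 0.04193 × 2.00 × 630.0 = 52.83 mGal
Simple Bouguer anomaly = 164.03 − (52.83) = 111.20 mGal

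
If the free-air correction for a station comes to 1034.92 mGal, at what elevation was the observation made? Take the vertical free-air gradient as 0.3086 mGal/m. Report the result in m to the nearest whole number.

3354

h = 1034.92 / 0.3086 = 3353.60 m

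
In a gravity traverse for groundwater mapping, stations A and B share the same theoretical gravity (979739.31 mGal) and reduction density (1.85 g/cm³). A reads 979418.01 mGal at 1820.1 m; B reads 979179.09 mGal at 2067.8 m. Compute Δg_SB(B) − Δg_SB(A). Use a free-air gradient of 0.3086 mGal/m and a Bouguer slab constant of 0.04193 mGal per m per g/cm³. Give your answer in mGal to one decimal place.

-181.7

Δg_SB(A) = 979418.01 − 979739.31 + 0.3086×1820.1 − 0.04193×1.85×1820.1 = 99.20 mGal
Δg_SB(B) = 979179.09 − 979739.31 + 0.3086×2067.8 − 0.04193×1.85×2067.8 = -82.50 mGal
Difference = -82.50 − (99.20) = -181.70 mGal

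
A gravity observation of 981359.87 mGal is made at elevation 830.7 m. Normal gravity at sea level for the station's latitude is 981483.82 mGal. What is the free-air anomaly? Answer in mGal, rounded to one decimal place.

Free-air correction = 0.3086 × 830.7 = 256.35 mGal
Free-air anomaly = 981359.87 − 981483.82 + (256.35) = 132.40 mGal

132.4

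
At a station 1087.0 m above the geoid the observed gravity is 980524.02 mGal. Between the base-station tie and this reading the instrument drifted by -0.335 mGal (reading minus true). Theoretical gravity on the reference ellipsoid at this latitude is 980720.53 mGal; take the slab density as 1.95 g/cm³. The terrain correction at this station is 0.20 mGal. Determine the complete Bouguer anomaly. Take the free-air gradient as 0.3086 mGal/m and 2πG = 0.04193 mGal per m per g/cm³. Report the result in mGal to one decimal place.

50.6

Drift-corrected reading = 980524.02 − (-0.335) = 980524.355 mGal
Free-air correction = 0.3086 × 1087.0 = 335.45 mGal
Free-air anomaly = 980524.355 − 980720.53 + (335.45) = 139.275 mGal
Bouguer slab correction = 0.04193 × 1.95 × 1087.0 = 88.88 mGal
Simple Bouguer anomaly = 139.275 − (88.88) = 50.395 mGal
Complete Bouguer anomaly = 50.395 + 0.20 = 50.595 mGal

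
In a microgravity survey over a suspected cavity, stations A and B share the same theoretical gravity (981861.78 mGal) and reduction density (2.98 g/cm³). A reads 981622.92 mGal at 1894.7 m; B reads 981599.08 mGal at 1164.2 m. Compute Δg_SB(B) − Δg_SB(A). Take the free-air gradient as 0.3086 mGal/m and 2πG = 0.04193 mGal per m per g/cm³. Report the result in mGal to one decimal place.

Δg_SB(A) = 981622.92 − 981861.78 + 0.3086×1894.7 − 0.04193×2.98×1894.7 = 109.10 mGal
Δg_SB(B) = 981599.08 − 981861.78 + 0.3086×1164.2 − 0.04193×2.98×1164.2 = -48.90 mGal
Difference = -48.90 − (109.10) = -158.00 mGal

-158.0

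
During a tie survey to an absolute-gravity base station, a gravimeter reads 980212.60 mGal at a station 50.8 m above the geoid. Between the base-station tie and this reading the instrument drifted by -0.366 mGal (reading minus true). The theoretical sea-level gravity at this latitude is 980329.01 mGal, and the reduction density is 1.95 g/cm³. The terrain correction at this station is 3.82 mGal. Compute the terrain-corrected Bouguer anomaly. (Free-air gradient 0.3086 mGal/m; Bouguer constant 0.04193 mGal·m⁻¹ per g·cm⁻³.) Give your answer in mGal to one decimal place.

Drift-corrected reading = 980212.60 − (-0.366) = 980212.966 mGal
Free-air correction = 0.3086 × 50.8 = 15.68 mGal
Free-air anomaly = 980212.966 − 980329.01 + (15.68) = -100.364 mGal
Bouguer slab correction = 0.04193 × 1.95 × 50.8 = 4.15 mGal
Simple Bouguer anomaly = -100.364 − (4.15) = -104.514 mGal
Complete Bouguer anomaly = -104.514 + 3.82 = -100.694 mGal

-100.7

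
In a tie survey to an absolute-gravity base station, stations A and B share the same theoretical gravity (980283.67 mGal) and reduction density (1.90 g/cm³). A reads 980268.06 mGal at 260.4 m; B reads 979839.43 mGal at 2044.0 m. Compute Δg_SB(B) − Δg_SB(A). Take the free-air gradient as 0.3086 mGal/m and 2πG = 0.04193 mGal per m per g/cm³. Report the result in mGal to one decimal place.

Δg_SB(A) = 980268.06 − 980283.67 + 0.3086×260.4 − 0.04193×1.90×260.4 = 44.00 mGal
Δg_SB(B) = 979839.43 − 980283.67 + 0.3086×2044.0 − 0.04193×1.90×2044.0 = 23.70 mGal
Difference = 23.70 − (44.00) = -20.30 mGal

-20.3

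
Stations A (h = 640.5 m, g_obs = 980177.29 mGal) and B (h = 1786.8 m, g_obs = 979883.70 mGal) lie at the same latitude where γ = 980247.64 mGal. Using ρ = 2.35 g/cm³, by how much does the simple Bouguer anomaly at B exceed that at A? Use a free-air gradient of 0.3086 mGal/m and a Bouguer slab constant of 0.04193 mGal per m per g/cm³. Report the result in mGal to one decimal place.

-52.8

Δg_SB(A) = 980177.29 − 980247.64 + 0.3086×640.5 − 0.04193×2.35×640.5 = 64.20 mGal
Δg_SB(B) = 979883.70 − 980247.64 + 0.3086×1786.8 − 0.04193×2.35×1786.8 = 11.40 mGal
Difference = 11.40 − (64.20) = -52.80 mGal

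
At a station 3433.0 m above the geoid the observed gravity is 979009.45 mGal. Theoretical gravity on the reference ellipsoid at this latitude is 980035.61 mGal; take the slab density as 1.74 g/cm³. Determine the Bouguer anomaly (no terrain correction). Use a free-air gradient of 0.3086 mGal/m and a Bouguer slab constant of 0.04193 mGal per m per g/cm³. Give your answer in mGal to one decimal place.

Free-air correction = 0.3086 × 3433.0 = 1059.42 mGal
Free-air anomaly = 979009.45 − 980035.61 + (1059.42) = 33.26 mGal
Bouguer slab correction = 0.04193 × 1.74 × 3433.0 = 250.47 mGal
Simple Bouguer anomaly = 33.26 − (250.47) = -217.21 mGal

-217.2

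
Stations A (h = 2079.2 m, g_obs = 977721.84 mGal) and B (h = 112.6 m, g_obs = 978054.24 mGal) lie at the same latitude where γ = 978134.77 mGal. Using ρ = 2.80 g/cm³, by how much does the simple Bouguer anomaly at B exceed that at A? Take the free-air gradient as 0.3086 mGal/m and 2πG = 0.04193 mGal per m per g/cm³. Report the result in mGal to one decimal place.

-43.6

Δg_SB(A) = 977721.84 − 978134.77 + 0.3086×2079.2 − 0.04193×2.80×2079.2 = -15.40 mGal
Δg_SB(B) = 978054.24 − 978134.77 + 0.3086×112.6 − 0.04193×2.80×112.6 = -59.00 mGal
Difference = -59.00 − (-15.40) = -43.60 mGal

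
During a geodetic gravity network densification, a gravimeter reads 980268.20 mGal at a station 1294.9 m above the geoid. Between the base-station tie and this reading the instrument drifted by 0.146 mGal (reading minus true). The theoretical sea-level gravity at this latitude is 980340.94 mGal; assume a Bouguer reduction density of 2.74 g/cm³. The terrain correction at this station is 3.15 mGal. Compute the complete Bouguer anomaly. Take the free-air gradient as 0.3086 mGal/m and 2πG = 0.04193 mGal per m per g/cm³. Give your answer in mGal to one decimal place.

181.1

Drift-corrected reading = 980268.20 − (0.146) = 980268.054 mGal
Free-air correction = 0.3086 × 1294.9 = 399.61 mGal
Free-air anomaly = 980268.054 − 980340.94 + (399.61) = 326.724 mGal
Bouguer slab correction = 0.04193 × 2.74 × 1294.9 = 148.77 mGal
Simple Bouguer anomaly = 326.724 − (148.77) = 177.954 mGal
Complete Bouguer anomaly = 177.954 + 3.15 = 181.104 mGal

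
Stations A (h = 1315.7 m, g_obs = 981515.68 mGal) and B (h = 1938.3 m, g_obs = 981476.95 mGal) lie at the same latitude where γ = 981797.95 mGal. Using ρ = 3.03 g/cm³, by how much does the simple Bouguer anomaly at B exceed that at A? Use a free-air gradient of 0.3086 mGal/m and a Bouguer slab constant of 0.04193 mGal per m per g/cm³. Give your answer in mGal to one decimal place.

74.3

Δg_SB(A) = 981515.68 − 981797.95 + 0.3086×1315.7 − 0.04193×3.03×1315.7 = -43.40 mGal
Δg_SB(B) = 981476.95 − 981797.95 + 0.3086×1938.3 − 0.04193×3.03×1938.3 = 30.90 mGal
Difference = 30.90 − (-43.40) = 74.30 mGal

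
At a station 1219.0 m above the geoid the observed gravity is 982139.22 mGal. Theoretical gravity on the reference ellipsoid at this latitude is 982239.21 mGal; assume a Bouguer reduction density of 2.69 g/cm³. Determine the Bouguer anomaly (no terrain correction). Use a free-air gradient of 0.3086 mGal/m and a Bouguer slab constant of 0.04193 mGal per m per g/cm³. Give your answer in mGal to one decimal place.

Free-air correction = 0.3086 × 1219.0 = 376.18 mGal
Free-air anomaly = 982139.22 − 982239.21 + (376.18) = 276.19 mGal
Bouguer slab correction = 0.04193 × 2.69 × 1219.0 = 137.49 mGal
Simple Bouguer anomaly = 276.19 − (137.49) = 138.70 mGal

138.7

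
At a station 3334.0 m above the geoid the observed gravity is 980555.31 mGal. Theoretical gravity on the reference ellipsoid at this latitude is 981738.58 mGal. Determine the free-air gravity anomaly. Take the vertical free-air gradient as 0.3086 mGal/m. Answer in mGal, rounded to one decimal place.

Free-air correction = 0.3086 × 3334.0 = 1028.87 mGal
Free-air anomaly = 980555.31 − 981738.58 + (1028.87) = -154.40 mGal

-154.4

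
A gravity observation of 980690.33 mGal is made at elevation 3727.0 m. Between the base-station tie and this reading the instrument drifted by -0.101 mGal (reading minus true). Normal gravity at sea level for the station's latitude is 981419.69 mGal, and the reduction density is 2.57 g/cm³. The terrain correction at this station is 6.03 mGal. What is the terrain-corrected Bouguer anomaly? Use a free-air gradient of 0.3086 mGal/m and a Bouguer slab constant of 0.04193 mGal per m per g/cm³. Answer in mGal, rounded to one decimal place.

25.3

Drift-corrected reading = 980690.33 − (-0.101) = 980690.431 mGal
Free-air correction = 0.3086 × 3727.0 = 1150.15 mGal
Free-air anomaly = 980690.431 − 981419.69 + (1150.15) = 420.891 mGal
Bouguer slab correction = 0.04193 × 2.57 × 3727.0 = 401.62 mGal
Simple Bouguer anomaly = 420.891 − (401.62) = 19.271 mGal
Complete Bouguer anomaly = 19.271 + 6.03 = 25.301 mGal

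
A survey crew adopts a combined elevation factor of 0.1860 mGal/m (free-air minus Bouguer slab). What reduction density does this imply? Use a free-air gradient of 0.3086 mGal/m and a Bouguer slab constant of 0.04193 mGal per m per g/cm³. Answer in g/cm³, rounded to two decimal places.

2.92

0.1860 = 0.3086 − 0.04193 × ρ
ρ = (0.3086 − 0.1860) / 0.04193 = 2.92 g/cm³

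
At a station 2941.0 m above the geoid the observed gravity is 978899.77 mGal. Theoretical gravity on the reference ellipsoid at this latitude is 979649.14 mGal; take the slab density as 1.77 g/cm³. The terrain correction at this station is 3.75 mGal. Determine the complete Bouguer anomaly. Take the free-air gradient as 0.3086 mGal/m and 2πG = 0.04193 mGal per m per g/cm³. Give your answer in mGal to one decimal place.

-56.3

Free-air correction = 0.3086 × 2941.0 = 907.59 mGal
Free-air anomaly = 978899.77 − 979649.14 + (907.59) = 158.22 mGal
Bouguer slab correction = 0.04193 × 1.77 × 2941.0 = 218.27 mGal
Simple Bouguer anomaly = 158.22 − (218.27) = -60.05 mGal
Complete Bouguer anomaly = -60.05 + 3.75 = -56.30 mGal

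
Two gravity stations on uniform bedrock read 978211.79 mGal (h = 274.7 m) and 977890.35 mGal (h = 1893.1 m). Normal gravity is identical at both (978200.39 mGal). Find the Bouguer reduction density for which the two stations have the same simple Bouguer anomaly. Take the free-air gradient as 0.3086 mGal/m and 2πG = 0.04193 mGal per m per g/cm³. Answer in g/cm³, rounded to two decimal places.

Δg_obs = 977890.35 − 978211.79 = -321.44 mGal over Δh = 1893.1 − 274.7 = 1618.4 m
Equal Bouguer anomalies ⇒ Δg_obs + (0.3086 − 0.04193ρ)·Δh = 0
0.3086 − 0.04193ρ = −Δg_obs/Δh = 0.19862
ρ = (0.3086 − 0.19862) / 0.04193 = 2.62 g/cm³

2.62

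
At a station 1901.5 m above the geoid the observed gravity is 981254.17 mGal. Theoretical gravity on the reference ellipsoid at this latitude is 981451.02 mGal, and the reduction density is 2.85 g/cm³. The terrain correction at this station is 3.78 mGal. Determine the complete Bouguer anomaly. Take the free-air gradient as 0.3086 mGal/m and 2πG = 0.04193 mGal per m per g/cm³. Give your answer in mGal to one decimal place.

Free-air correction = 0.3086 × 1901.5 = 586.80 mGal
Free-air anomaly = 981254.17 − 981451.02 + (586.80) = 389.95 mGal
Bouguer slab correction = 0.04193 × 2.85 × 1901.5 = 227.23 mGal
Simple Bouguer anomaly = 389.95 − (227.23) = 162.72 mGal
Complete Bouguer anomaly = 162.72 + 3.78 = 166.50 mGal

166.5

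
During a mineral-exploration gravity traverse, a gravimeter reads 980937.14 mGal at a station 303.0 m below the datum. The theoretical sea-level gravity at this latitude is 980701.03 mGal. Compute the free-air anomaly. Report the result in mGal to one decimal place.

Free-air correction = 0.3086 × -303.0 = -93.51 mGal
Free-air anomaly = 980937.14 − 980701.03 + (-93.51) = 142.60 mGal

142.6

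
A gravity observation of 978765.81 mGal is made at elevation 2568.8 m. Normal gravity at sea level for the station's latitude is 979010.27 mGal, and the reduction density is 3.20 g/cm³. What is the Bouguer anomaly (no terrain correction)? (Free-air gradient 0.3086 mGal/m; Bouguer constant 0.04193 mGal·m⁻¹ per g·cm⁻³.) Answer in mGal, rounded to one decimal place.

203.6

Free-air correction = 0.3086 × 2568.8 = 792.73 mGal
Free-air anomaly = 978765.81 − 979010.27 + (792.73) = 548.27 mGal
Bouguer slab correction = 0.04193 × 3.20 × 2568.8 = 344.67 mGal
Simple Bouguer anomaly = 548.27 − (344.67) = 203.60 mGal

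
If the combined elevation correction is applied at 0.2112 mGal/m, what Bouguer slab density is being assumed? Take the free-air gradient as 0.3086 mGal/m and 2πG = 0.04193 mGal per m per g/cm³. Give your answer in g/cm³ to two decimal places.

2.32

0.2112 = 0.3086 − 0.04193 × ρ
ρ = (0.3086 − 0.2112) / 0.04193 = 2.32 g/cm³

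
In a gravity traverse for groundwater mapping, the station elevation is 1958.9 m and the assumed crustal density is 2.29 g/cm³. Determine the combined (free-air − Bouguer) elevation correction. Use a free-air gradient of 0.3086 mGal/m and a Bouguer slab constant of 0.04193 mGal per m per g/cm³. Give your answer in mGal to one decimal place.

416.4

Combined gradient = 0.3086 − 0.04193 × 2.29 = 0.2125803 mGal/m
Combined elevation correction = 0.2125803 × 1958.9 = 416.4 mGal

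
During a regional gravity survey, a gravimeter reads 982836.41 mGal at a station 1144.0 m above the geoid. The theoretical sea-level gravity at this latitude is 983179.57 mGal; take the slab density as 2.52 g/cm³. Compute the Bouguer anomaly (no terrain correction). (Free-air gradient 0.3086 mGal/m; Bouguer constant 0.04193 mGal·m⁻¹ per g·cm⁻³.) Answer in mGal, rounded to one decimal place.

-111.0

Free-air correction = 0.3086 × 1144.0 = 353.04 mGal
Free-air anomaly = 982836.41 − 983179.57 + (353.04) = 9.88 mGal
Bouguer slab correction = 0.04193 × 2.52 × 1144.0 = 120.88 mGal
Simple Bouguer anomaly = 9.88 − (120.88) = -111.00 mGal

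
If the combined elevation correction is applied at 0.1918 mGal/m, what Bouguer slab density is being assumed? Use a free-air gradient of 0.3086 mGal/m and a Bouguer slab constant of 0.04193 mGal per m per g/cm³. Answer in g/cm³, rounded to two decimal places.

2.79

0.1918 = 0.3086 − 0.04193 × ρ
ρ = (0.3086 − 0.1918) / 0.04193 = 2.79 g/cm³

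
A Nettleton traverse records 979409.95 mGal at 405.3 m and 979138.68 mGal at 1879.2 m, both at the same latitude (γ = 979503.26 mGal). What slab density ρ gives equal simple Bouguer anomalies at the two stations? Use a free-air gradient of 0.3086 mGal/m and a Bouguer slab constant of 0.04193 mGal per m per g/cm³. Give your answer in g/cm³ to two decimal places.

2.97

Δg_obs = 979138.68 − 979409.95 = -271.27 mGal over Δh = 1879.2 − 405.3 = 1473.9 m
Equal Bouguer anomalies ⇒ Δg_obs + (0.3086 − 0.04193ρ)·Δh = 0
0.3086 − 0.04193ρ = −Δg_obs/Δh = 0.18405
ρ = (0.3086 − 0.18405) / 0.04193 = 2.97 g/cm³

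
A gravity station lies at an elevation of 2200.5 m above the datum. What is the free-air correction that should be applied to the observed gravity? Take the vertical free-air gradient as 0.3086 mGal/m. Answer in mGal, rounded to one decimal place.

679.1

Free-air correction = 0.3086 × 2200.5 = 679.1 mGal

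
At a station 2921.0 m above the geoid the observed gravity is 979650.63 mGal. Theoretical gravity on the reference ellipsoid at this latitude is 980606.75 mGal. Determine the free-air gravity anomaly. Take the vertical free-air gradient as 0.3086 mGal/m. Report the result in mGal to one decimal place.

-54.7

Free-air correction = 0.3086 × 2921.0 = 901.42 mGal
Free-air anomaly = 979650.63 − 980606.75 + (901.42) = -54.70 mGal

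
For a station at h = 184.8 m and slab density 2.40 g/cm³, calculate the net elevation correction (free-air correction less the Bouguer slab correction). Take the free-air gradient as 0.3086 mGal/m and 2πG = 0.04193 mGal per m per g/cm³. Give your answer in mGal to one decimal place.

Combined gradient = 0.3086 − 0.04193 × 2.40 = 0.2079680 mGal/m
Combined elevation correction = 0.2079680 × 184.8 = 38.4 mGal

38.4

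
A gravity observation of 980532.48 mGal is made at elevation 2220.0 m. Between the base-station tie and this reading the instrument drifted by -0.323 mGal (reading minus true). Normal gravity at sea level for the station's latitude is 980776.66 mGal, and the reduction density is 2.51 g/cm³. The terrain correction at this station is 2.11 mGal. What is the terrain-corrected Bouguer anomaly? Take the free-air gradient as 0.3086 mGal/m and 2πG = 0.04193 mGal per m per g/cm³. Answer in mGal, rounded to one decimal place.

Drift-corrected reading = 980532.48 − (-0.323) = 980532.803 mGal
Free-air correction = 0.3086 × 2220.0 = 685.09 mGal
Free-air anomaly = 980532.803 − 980776.66 + (685.09) = 441.233 mGal
Bouguer slab correction = 0.04193 × 2.51 × 2220.0 = 233.64 mGal
Simple Bouguer anomaly = 441.233 − (233.64) = 207.593 mGal
Complete Bouguer anomaly = 207.593 + 2.11 = 209.703 mGal

209.7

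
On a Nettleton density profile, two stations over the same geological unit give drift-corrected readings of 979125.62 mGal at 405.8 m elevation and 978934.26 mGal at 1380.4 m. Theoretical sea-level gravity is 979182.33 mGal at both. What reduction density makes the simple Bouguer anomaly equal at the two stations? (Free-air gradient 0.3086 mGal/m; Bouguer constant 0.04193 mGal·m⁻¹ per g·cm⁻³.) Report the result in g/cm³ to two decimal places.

2.68

Δg_obs = 978934.26 − 979125.62 = -191.36 mGal over Δh = 1380.4 − 405.8 = 974.6 m
Equal Bouguer anomalies ⇒ Δg_obs + (0.3086 − 0.04193ρ)·Δh = 0
0.3086 − 0.04193ρ = −Δg_obs/Δh = 0.19635
ρ = (0.3086 − 0.19635) / 0.04193 = 2.68 g/cm³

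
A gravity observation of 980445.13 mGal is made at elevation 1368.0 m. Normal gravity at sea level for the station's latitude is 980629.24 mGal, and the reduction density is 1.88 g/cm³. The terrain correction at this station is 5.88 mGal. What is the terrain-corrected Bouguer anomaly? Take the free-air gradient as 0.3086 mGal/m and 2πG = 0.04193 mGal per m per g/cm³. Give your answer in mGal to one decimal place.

Free-air correction = 0.3086 × 1368.0 = 422.16 mGal
Free-air anomaly = 980445.13 − 980629.24 + (422.16) = 238.05 mGal
Bouguer slab correction = 0.04193 × 1.88 × 1368.0 = 107.84 mGal
Simple Bouguer anomaly = 238.05 − (107.84) = 130.21 mGal
Complete Bouguer anomaly = 130.21 + 5.88 = 136.09 mGal

136.1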